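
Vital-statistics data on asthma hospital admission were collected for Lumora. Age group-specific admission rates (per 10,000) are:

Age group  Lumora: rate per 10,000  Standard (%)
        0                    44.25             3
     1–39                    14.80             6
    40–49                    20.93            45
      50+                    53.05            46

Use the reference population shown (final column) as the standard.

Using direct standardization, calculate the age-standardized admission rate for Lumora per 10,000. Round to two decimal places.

36.04

Standard weights: 0.03, 0.06, 0.45, 0.46.
Standardized rate: 0.0300×44.25 + 0.0600×14.80 + 0.4500×20.93 + 0.4600×53.05 = 36.0370 per 10,000.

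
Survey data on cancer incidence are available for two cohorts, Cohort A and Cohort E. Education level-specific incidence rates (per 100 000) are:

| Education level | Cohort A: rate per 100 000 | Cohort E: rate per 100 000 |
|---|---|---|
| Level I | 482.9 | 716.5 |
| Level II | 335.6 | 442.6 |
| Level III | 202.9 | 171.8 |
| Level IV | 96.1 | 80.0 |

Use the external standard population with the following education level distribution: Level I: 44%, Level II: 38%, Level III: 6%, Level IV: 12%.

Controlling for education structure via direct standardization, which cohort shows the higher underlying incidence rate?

Cohort E

Standard weights: 0.44, 0.38, 0.06, 0.12.
Cohort A: 0.4400×482.9 + 0.3800×335.6 + 0.0600×202.9 + 0.1200×96.1 = 363.7100 per 100 000.
Cohort E: 0.4400×716.5 + 0.3800×442.6 + 0.0600×171.8 + 0.1200×80.0 = 503.3560 per 100 000.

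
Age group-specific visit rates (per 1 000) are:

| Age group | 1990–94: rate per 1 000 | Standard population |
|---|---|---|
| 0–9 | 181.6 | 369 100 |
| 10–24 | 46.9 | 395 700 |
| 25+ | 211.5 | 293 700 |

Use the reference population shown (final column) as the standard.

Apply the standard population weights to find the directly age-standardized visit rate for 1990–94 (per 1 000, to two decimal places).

139.54

Standard total = 1 058 500; weights = 0.3487, 0.3738, 0.2775.
Standardized rate: 0.3487×181.6 + 0.3738×46.9 + 0.2775×211.5 = 139.5413 per 1 000.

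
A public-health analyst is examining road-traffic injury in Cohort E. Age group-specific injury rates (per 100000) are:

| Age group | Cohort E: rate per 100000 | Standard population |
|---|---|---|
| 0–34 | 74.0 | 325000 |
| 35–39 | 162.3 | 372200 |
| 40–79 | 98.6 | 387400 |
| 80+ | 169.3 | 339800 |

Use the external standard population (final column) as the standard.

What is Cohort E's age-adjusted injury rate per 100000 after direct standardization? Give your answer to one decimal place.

Standard total = 1424400; weights = 0.2282, 0.2613, 0.2720, 0.2386.
Standardized rate: 0.2282×74.0 + 0.2613×162.3 + 0.2720×98.6 + 0.2386×169.3 = 126.4981 per 100000.

126.5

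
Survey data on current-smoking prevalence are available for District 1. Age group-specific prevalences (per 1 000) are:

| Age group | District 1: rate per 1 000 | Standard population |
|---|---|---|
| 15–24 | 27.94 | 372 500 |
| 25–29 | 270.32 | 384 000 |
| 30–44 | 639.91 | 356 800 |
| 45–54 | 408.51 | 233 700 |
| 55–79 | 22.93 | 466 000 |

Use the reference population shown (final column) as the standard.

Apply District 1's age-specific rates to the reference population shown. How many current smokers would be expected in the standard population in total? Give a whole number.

Expected current smokers = Σ (standard pop × age-specific rate ÷ 1 000)
= 372 500×27.94/1 000 + 384 000×270.32/1 000 + 356 800×639.91/1 000 + 233 700×408.51/1 000 + 466 000×22.93/1 000
= 10407.65 + 103802.88 + 228319.89 + 95468.79 + 10685.38 = 448684.59.

448685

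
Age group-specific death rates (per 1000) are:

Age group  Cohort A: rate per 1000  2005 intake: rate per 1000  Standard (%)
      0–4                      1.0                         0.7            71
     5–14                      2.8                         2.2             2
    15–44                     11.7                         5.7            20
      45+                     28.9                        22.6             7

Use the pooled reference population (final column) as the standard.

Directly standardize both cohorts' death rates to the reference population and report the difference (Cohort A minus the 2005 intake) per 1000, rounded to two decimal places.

Standard weights: 0.71, 0.02, 0.20, 0.07.
Cohort A: 0.7100×1.0 + 0.0200×2.8 + 0.2000×11.7 + 0.0700×28.9 = 5.1290 per 1000.
The 2005 intake: 0.7100×0.7 + 0.0200×2.2 + 0.2000×5.7 + 0.0700×22.6 = 3.2630 per 1000.
Difference = 5.1290 − 3.2630 = 1.8660.

1.87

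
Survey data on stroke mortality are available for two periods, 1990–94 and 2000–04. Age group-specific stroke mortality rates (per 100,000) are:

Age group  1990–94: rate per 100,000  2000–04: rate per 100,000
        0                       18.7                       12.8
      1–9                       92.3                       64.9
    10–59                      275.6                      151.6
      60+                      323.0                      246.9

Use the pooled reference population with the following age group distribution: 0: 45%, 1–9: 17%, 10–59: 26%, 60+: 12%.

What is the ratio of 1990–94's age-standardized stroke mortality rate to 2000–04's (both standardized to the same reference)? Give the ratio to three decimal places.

Standard weights: 0.45, 0.17, 0.26, 0.12.
1990–94: 0.4500×18.7 + 0.1700×92.3 + 0.2600×275.6 + 0.1200×323.0 = 134.5220 per 100,000.
2000–04: 0.4500×12.8 + 0.1700×64.9 + 0.2600×151.6 + 0.1200×246.9 = 85.8370 per 100,000.
Ratio = 134.5220 ÷ 85.8370 = 1.56718.

1.567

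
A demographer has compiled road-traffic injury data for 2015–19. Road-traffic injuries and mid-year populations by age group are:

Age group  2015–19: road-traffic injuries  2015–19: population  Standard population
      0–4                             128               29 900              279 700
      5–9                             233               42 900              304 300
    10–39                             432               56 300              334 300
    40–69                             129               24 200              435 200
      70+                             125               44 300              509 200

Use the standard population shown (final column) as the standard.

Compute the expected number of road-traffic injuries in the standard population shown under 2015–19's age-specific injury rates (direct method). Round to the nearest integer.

Age-specific rates per 100 000 for 2015–19: 428.09, 543.12, 767.32, 533.06, 282.17.
Expected road-traffic injuries = Σ (standard pop × age-specific rate ÷ 100 000)
= 279 700×428.09/100 000 + 304 300×543.12/100 000 + 334 300×767.32/100 000 + 435 200×533.06/100 000 + 509 200×282.17/100 000
= 1197.38 + 1652.72 + 2565.14 + 2319.87 + 1436.79 = 9171.91.

9172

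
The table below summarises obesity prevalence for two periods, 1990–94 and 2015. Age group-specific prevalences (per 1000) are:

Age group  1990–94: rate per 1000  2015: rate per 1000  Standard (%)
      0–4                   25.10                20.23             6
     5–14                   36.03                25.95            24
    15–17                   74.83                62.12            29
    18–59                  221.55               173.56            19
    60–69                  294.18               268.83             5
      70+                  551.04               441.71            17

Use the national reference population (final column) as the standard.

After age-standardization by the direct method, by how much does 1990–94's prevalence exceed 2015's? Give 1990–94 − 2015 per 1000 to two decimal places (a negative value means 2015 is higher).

Standard weights: 0.06, 0.24, 0.29, 0.19, 0.05, 0.17.
1990–94: 0.0600×25.10 + 0.2400×36.03 + 0.2900×74.83 + 0.1900×221.55 + 0.0500×294.18 + 0.1700×551.04 = 182.3342 per 1000.
2015: 0.0600×20.23 + 0.2400×25.95 + 0.2900×62.12 + 0.1900×173.56 + 0.0500×268.83 + 0.1700×441.71 = 146.9652 per 1000.
Difference = 182.3342 − 146.9652 = 35.3690.

35.37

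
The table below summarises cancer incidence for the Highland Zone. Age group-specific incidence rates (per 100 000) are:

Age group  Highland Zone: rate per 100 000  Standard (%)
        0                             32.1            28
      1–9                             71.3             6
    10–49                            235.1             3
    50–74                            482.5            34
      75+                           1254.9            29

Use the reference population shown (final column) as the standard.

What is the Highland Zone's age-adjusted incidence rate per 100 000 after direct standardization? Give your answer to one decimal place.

548.3

Standard weights: 0.28, 0.06, 0.03, 0.34, 0.29.
Standardized rate: 0.2800×32.1 + 0.0600×71.3 + 0.0300×235.1 + 0.3400×482.5 + 0.2900×1254.9 = 548.2900 per 100 000.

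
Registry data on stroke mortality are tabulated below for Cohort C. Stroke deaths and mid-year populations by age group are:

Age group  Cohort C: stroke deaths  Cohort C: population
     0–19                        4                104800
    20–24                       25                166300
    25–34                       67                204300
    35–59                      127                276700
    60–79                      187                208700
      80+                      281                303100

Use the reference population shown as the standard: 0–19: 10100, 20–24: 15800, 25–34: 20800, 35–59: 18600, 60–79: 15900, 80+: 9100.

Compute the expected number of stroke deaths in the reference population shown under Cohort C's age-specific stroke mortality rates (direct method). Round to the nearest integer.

41

Age-specific rates per 100000 for Cohort C: 3.82, 15.03, 32.79, 45.90, 89.60, 92.71.
Expected stroke deaths = Σ (standard pop × age-specific rate ÷ 100000)
= 10100×3.82/100000 + 15800×15.03/100000 + 20800×32.79/100000 + 18600×45.90/100000 + 15900×89.60/100000 + 9100×92.71/100000
= 0.39 + 2.38 + 6.82 + 8.54 + 14.25 + 8.44 = 40.80.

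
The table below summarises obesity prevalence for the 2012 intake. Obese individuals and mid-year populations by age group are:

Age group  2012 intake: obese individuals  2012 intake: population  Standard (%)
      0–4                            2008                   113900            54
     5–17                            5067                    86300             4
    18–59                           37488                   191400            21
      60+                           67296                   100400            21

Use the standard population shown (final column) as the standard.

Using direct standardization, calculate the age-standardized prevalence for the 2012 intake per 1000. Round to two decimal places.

Age-specific rates per 1000 for the 2012 intake: 17.629, 58.714, 195.862, 670.279.
Standard weights: 0.54, 0.04, 0.21, 0.21.
Standardized rate: 0.5400×17.629 + 0.0400×58.714 + 0.2100×195.862 + 0.2100×670.279 = 193.7581 per 1000.

193.76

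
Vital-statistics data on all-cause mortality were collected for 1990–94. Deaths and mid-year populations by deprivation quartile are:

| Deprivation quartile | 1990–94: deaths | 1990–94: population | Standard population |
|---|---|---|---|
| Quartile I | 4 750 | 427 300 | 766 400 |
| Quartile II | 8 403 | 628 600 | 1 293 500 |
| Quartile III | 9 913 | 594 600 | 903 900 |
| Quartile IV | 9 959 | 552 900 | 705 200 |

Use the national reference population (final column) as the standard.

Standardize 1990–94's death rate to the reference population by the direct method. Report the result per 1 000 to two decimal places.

14.60

Deprivation-specific rates per 1 000 for 1990–94: 11.116, 13.368, 16.672, 18.012.
Standard total = 3 669 000; weights = 0.2089, 0.3525, 0.2464, 0.1922.
Standardized rate: 0.2089×11.116 + 0.3525×13.368 + 0.2464×16.672 + 0.1922×18.012 = 14.6041 per 1 000.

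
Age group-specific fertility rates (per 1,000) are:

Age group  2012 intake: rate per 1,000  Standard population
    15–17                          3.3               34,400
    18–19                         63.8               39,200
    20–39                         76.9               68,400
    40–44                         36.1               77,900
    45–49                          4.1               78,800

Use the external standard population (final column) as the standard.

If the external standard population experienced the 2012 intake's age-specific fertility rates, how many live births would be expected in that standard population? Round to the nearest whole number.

Expected live births = Σ (standard pop × age-specific rate ÷ 1,000)
= 34,400×3.3/1,000 + 39,200×63.8/1,000 + 68,400×76.9/1,000 + 77,900×36.1/1,000 + 78,800×4.1/1,000
= 113.52 + 2500.96 + 5259.96 + 2812.19 + 323.08 = 11009.71.

11010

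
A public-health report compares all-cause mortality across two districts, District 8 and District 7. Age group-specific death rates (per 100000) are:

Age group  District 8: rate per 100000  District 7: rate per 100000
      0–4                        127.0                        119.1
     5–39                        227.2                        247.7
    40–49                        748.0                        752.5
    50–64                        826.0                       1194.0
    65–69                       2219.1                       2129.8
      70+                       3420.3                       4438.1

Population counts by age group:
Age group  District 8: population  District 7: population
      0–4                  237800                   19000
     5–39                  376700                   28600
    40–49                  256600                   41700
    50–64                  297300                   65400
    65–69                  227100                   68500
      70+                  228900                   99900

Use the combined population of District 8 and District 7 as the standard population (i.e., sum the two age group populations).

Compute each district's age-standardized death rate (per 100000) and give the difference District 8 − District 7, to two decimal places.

-230.73

Combined standard total = 1947500; weights = 0.1319, 0.2081, 0.1532, 0.1862, 0.1518, 0.1688.
District 8: 0.1319×127.0 + 0.2081×227.2 + 0.1532×748.0 + 0.1862×826.0 + 0.1518×2219.1 + 0.1688×3420.3 = 1246.7147 per 100000.
District 7: 0.1319×119.1 + 0.2081×247.7 + 0.1532×752.5 + 0.1862×1194.0 + 0.1518×2129.8 + 0.1688×4438.1 = 1477.4472 per 100000.
Difference = 1246.7147 − 1477.4472 = -230.7324.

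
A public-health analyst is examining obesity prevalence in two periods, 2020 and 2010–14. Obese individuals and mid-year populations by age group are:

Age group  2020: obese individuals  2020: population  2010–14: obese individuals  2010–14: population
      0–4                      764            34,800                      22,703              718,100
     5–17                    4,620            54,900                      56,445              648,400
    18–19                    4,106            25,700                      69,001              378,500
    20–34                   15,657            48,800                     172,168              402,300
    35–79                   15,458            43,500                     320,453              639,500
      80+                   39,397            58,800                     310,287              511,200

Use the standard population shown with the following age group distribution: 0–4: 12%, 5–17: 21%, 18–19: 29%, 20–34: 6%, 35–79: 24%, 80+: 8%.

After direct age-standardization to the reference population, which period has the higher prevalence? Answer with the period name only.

Age-specific rates per 1,000 for 2020: 21.954, 84.153, 159.767, 320.840, 355.356, 670.017.
For 2010–14: 31.615, 87.053, 182.301, 427.959, 501.099, 606.978.
Standard weights: 0.12, 0.21, 0.29, 0.06, 0.24, 0.08.
2020: 0.1200×21.954 + 0.2100×84.153 + 0.2900×159.767 + 0.0600×320.840 + 0.2400×355.356 + 0.0800×670.017 = 224.7762 per 1,000.
2010–14: 0.1200×31.615 + 0.2100×87.053 + 0.2900×182.301 + 0.0600×427.959 + 0.2400×501.099 + 0.0800×606.978 = 269.4419 per 1,000.
The crude rates (300.20 vs 288.37) would put 2020 higher, but that reflects its age composition; once standardized to a common age structure, 2010–14 has the higher underlying rate.

2010–14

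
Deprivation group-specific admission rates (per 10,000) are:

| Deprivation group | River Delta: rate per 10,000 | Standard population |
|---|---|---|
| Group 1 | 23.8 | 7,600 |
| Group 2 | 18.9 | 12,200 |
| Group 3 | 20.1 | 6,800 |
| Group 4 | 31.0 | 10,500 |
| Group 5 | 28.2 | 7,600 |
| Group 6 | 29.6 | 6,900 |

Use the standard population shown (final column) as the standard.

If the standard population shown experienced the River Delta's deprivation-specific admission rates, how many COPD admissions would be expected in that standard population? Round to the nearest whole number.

129

Expected COPD admissions = Σ (standard pop × deprivation-specific rate ÷ 10,000)
= 7,600×23.8/10,000 + 12,200×18.9/10,000 + 6,800×20.1/10,000 + 10,500×31.0/10,000 + 7,600×28.2/10,000 + 6,900×29.6/10,000
= 18.09 + 23.06 + 13.67 + 32.55 + 21.43 + 20.42 = 129.22.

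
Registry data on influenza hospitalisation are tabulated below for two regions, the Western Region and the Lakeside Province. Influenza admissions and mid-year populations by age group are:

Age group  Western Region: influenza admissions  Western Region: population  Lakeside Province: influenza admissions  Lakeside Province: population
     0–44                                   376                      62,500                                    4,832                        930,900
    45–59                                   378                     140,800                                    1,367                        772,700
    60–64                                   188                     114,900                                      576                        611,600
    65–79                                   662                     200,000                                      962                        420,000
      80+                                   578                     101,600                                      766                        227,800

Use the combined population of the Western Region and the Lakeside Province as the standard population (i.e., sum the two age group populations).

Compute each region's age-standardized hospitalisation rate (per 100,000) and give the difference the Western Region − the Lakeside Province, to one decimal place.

99.3

Age-specific rates per 100,000 for the Western Region: 601.60, 268.47, 163.62, 331.00, 568.90.
For the Lakeside Province: 519.07, 176.91, 94.18, 229.05, 336.26.
Combined standard total = 3,582,800; weights = 0.2773, 0.2550, 0.2028, 0.1730, 0.0919.
The Western Region: 0.2773×601.60 + 0.2550×268.47 + 0.2028×163.62 + 0.1730×331.00 + 0.0919×568.90 = 378.0167 per 100,000.
The Lakeside Province: 0.2773×519.07 + 0.2550×176.91 + 0.2028×94.18 + 0.1730×229.05 + 0.0919×336.26 = 278.6775 per 100,000.
Difference = 378.0167 − 278.6775 = 99.3392.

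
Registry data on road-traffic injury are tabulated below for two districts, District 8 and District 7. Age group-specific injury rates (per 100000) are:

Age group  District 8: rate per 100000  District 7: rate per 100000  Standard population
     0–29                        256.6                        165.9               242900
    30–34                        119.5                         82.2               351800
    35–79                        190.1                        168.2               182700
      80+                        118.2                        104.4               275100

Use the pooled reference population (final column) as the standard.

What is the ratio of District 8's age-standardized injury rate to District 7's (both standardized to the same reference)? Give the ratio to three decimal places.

1.334

Standard total = 1052500; weights = 0.2308, 0.3343, 0.1736, 0.2614.
District 8: 0.2308×256.6 + 0.3343×119.5 + 0.1736×190.1 + 0.2614×118.2 = 163.0559 per 100000.
District 7: 0.2308×165.9 + 0.3343×82.2 + 0.1736×168.2 + 0.2614×104.4 = 122.2476 per 100000.
Ratio = 163.0559 ÷ 122.2476 = 1.33382.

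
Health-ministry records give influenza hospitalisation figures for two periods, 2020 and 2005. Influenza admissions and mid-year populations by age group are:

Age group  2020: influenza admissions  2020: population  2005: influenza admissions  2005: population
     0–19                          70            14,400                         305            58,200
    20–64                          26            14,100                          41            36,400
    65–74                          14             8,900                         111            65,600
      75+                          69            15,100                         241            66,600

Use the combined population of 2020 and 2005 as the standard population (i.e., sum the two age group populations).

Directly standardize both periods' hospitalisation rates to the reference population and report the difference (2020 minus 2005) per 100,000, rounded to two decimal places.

27.75

Age-specific rates per 100,000 for 2020: 486.11, 184.40, 157.30, 456.95.
For 2005: 524.05, 112.64, 169.21, 361.86.
Combined standard total = 279,300; weights = 0.2599, 0.1808, 0.2667, 0.2925.
2020: 0.2599×486.11 + 0.1808×184.40 + 0.2667×157.30 + 0.2925×456.95 = 335.3238 per 100,000.
2005: 0.2599×524.05 + 0.1808×112.64 + 0.2667×169.21 + 0.2925×361.86 = 307.5712 per 100,000.
Difference = 335.3238 − 307.5712 = 27.7526.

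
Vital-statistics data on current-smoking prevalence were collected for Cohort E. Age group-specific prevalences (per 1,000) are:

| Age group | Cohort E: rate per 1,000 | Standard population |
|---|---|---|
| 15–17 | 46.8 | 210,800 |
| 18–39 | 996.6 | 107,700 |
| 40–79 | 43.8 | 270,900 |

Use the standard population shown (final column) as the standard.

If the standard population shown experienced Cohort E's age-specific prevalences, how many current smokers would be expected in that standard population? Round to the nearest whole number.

Expected current smokers = Σ (standard pop × age-specific rate ÷ 1,000)
= 210,800×46.8/1,000 + 107,700×996.6/1,000 + 270,900×43.8/1,000
= 9865.44 + 107333.82 + 11865.42 = 129064.68.

129065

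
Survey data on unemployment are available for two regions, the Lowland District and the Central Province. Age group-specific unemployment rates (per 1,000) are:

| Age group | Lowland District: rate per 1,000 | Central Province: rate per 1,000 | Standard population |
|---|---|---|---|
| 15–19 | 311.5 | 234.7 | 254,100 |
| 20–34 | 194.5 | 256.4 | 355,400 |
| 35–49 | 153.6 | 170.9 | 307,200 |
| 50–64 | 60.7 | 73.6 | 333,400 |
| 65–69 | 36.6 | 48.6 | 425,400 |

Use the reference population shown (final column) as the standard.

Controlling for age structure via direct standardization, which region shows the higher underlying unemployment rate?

Standard total = 1,675,500; weights = 0.1517, 0.2121, 0.1833, 0.1990, 0.2539.
The Lowland District: 0.1517×311.5 + 0.2121×194.5 + 0.1833×153.6 + 0.1990×60.7 + 0.2539×36.6 = 138.0307 per 1,000.
The Central Province: 0.1517×234.7 + 0.2121×256.4 + 0.1833×170.9 + 0.1990×73.6 + 0.2539×48.6 = 148.2990 per 1,000.

Central Province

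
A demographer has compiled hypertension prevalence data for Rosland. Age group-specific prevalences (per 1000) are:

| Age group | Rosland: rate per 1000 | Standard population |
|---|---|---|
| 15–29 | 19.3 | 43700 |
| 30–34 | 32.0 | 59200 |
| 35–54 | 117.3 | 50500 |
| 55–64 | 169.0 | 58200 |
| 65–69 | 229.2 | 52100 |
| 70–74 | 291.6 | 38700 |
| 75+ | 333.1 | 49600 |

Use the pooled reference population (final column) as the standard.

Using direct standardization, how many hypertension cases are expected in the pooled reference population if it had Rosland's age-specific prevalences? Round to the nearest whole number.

58245

Expected hypertension cases = Σ (standard pop × age-specific rate ÷ 1000)
= 43700×19.3/1000 + 59200×32.0/1000 + 50500×117.3/1000 + 58200×169.0/1000 + 52100×229.2/1000 + 38700×291.6/1000 + 49600×333.1/1000
= 843.41 + 1894.40 + 5923.65 + 9835.80 + 11941.32 + 11284.92 + 16521.76 = 58245.26.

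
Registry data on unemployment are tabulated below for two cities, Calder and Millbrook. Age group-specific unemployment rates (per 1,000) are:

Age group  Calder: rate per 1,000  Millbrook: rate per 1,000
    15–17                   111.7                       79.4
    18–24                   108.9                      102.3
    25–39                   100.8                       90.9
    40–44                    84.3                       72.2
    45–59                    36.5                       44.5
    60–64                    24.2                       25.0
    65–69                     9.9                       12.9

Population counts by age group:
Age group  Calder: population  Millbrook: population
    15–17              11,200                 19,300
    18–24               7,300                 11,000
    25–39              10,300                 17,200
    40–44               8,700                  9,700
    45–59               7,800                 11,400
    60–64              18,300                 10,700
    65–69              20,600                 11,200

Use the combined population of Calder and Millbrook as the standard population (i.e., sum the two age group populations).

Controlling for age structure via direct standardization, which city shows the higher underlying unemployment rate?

Calder

Combined standard total = 174,700; weights = 0.1746, 0.1048, 0.1574, 0.1053, 0.1099, 0.1660, 0.1820.
Calder: 0.1746×111.7 + 0.1048×108.9 + 0.1574×100.8 + 0.1053×84.3 + 0.1099×36.5 + 0.1660×24.2 + 0.1820×9.9 = 65.4852 per 1,000.
Millbrook: 0.1746×79.4 + 0.1048×102.3 + 0.1574×90.9 + 0.1053×72.2 + 0.1099×44.5 + 0.1660×25.0 + 0.1820×12.9 = 57.8800 per 1,000.
The crude rates (56.40 vs 64.54) would put Millbrook higher, but that reflects its age composition; once standardized to a common age structure, Calder has the higher underlying rate.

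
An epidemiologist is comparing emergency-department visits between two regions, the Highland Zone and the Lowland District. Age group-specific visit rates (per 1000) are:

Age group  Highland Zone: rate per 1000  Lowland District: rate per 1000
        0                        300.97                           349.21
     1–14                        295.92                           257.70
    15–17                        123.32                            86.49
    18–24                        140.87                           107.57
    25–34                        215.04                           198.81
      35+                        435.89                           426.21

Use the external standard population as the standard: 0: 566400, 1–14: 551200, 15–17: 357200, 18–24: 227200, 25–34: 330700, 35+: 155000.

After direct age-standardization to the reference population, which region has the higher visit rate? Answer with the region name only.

Highland Zone

Standard total = 2187700; weights = 0.2589, 0.2520, 0.1633, 0.1039, 0.1512, 0.0709.
The Highland Zone: 0.2589×300.97 + 0.2520×295.92 + 0.1633×123.32 + 0.1039×140.87 + 0.1512×215.04 + 0.0709×435.89 = 250.6343 per 1000.
The Lowland District: 0.2589×349.21 + 0.2520×257.70 + 0.1633×86.49 + 0.1039×107.57 + 0.1512×198.81 + 0.0709×426.21 = 240.8831 per 1000.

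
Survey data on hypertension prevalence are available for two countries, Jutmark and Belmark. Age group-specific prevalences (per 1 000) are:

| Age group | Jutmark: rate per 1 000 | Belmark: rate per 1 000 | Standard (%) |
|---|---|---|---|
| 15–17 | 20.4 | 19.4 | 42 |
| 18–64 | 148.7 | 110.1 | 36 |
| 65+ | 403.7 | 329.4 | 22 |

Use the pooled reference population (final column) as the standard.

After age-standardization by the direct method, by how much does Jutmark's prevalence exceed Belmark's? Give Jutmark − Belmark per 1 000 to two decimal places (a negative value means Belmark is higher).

Standard weights: 0.42, 0.36, 0.22.
Jutmark: 0.4200×20.4 + 0.3600×148.7 + 0.2200×403.7 = 150.9140 per 1 000.
Belmark: 0.4200×19.4 + 0.3600×110.1 + 0.2200×329.4 = 120.2520 per 1 000.
Difference = 150.9140 − 120.2520 = 30.6620.

30.66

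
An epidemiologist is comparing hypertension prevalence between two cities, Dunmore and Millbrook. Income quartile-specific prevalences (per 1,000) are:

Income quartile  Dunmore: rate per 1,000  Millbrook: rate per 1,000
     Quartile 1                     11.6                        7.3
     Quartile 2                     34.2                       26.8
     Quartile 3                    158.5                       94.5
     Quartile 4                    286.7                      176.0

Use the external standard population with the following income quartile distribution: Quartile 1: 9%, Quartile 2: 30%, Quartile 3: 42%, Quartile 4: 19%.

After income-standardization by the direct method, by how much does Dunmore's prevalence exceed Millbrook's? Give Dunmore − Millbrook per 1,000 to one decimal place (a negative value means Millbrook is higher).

Standard weights: 0.09, 0.30, 0.42, 0.19.
Dunmore: 0.0900×11.6 + 0.3000×34.2 + 0.4200×158.5 + 0.1900×286.7 = 132.3470 per 1,000.
Millbrook: 0.0900×7.3 + 0.3000×26.8 + 0.4200×94.5 + 0.1900×176.0 = 81.8270 per 1,000.
Difference = 132.3470 − 81.8270 = 50.5200.

50.5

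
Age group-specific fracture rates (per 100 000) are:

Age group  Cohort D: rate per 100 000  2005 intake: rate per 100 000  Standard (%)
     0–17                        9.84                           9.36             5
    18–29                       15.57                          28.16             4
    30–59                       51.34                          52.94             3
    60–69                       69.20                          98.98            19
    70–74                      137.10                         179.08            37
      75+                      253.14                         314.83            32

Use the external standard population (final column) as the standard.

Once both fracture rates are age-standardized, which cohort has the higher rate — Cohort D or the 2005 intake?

Standard weights: 0.05, 0.04, 0.03, 0.19, 0.37, 0.32.
Cohort D: 0.0500×9.84 + 0.0400×15.57 + 0.0300×51.34 + 0.1900×69.20 + 0.3700×137.10 + 0.3200×253.14 = 147.5348 per 100 000.
The 2005 intake: 0.0500×9.36 + 0.0400×28.16 + 0.0300×52.94 + 0.1900×98.98 + 0.3700×179.08 + 0.3200×314.83 = 188.9940 per 100 000.

2005 intake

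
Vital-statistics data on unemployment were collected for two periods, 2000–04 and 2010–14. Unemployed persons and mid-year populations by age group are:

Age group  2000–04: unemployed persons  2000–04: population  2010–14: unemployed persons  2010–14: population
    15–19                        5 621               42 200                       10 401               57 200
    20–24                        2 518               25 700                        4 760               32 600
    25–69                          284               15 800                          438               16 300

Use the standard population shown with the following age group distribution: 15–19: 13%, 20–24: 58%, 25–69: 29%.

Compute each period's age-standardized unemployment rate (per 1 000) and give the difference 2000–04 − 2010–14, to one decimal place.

-36.8

Age-specific rates per 1 000 for 2000–04: 133.199, 97.977, 17.975.
For 2010–14: 181.836, 146.012, 26.871.
Standard weights: 0.13, 0.58, 0.29.
2000–04: 0.1300×133.199 + 0.5800×97.977 + 0.2900×17.975 = 79.3550 per 1 000.
2010–14: 0.1300×181.836 + 0.5800×146.012 + 0.2900×26.871 = 116.1184 per 1 000.
Difference = 79.3550 − 116.1184 = -36.7634.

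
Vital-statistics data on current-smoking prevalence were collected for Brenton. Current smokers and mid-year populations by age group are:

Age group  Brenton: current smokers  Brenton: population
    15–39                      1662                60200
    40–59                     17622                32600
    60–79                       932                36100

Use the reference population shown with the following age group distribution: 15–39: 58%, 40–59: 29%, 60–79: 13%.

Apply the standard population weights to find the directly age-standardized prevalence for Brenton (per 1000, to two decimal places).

176.13

Age-specific rates per 1000 for Brenton: 27.608, 540.552, 25.817.
Standard weights: 0.58, 0.29, 0.13.
Standardized rate: 0.5800×27.608 + 0.2900×540.552 + 0.1300×25.817 = 176.1290 per 1000.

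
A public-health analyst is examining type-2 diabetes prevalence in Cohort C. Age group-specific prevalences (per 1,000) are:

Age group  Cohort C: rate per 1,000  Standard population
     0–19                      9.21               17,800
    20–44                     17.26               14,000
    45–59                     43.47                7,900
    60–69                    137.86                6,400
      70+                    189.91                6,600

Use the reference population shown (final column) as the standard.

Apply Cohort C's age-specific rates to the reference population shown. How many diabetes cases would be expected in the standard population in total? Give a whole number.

2885

Expected diabetes cases = Σ (standard pop × age-specific rate ÷ 1,000)
= 17,800×9.21/1,000 + 14,000×17.26/1,000 + 7,900×43.47/1,000 + 6,400×137.86/1,000 + 6,600×189.91/1,000
= 163.94 + 241.64 + 343.41 + 882.30 + 1253.41 = 2884.70.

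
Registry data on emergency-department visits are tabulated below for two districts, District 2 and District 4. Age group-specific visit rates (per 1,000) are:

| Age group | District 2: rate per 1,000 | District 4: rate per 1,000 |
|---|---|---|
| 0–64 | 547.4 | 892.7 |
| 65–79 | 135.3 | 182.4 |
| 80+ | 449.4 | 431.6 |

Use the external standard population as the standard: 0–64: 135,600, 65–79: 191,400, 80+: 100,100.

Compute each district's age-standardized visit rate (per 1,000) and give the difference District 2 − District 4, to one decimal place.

-126.6

Standard total = 427,100; weights = 0.3175, 0.4481, 0.2344.
District 2: 0.3175×547.4 + 0.4481×135.3 + 0.2344×449.4 = 339.7537 per 1,000.
District 4: 0.3175×892.7 + 0.4481×182.4 + 0.2344×431.6 = 466.3185 per 1,000.
Difference = 339.7537 − 466.3185 = -126.5648.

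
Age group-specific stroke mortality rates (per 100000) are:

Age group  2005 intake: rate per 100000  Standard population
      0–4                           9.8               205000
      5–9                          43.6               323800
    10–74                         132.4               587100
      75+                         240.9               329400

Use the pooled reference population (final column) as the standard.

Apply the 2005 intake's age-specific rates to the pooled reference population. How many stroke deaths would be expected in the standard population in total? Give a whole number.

1732

Expected stroke deaths = Σ (standard pop × age-specific rate ÷ 100000)
= 205000×9.8/100000 + 323800×43.6/100000 + 587100×132.4/100000 + 329400×240.9/100000
= 20.09 + 141.18 + 777.32 + 793.52 = 1732.11.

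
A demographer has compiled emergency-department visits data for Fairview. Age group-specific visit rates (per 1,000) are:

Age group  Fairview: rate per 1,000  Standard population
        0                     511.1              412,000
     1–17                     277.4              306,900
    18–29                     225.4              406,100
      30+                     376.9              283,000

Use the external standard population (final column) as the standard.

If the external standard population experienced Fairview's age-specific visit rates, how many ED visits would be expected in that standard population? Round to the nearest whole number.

493905

Expected ED visits = Σ (standard pop × age-specific rate ÷ 1,000)
= 412,000×511.1/1,000 + 306,900×277.4/1,000 + 406,100×225.4/1,000 + 283,000×376.9/1,000
= 210573.20 + 85134.06 + 91534.94 + 106662.70 = 493904.90.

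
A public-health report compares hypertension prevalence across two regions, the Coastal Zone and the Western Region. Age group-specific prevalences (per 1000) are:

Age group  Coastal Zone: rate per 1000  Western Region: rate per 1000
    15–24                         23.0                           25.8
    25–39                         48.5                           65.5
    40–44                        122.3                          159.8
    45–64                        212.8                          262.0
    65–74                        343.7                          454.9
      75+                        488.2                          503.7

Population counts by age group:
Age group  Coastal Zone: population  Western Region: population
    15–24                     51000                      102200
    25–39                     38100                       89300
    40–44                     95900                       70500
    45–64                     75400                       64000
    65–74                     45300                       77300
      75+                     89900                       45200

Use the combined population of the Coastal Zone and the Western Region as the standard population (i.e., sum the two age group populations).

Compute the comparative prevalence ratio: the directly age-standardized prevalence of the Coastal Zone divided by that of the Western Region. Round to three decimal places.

Combined standard total = 844100; weights = 0.1815, 0.1509, 0.1971, 0.1651, 0.1452, 0.1601.
The Coastal Zone: 0.1815×23.0 + 0.1509×48.5 + 0.1971×122.3 + 0.1651×212.8 + 0.1452×343.7 + 0.1601×488.2 = 198.8046 per 1000.
The Western Region: 0.1815×25.8 + 0.1509×65.5 + 0.1971×159.8 + 0.1651×262.0 + 0.1452×454.9 + 0.1601×503.7 = 236.0282 per 1000.
Ratio = 198.8046 ÷ 236.0282 = 0.84229.

0.842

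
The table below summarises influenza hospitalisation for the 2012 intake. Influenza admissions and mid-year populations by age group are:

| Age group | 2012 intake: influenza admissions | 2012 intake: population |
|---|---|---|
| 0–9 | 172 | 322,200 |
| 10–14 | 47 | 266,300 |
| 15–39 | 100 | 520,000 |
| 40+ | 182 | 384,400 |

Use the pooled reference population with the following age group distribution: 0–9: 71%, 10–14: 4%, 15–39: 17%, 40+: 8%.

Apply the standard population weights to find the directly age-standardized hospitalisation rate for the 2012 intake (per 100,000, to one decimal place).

Age-specific rates per 100,000 for the 2012 intake: 53.38, 17.65, 19.23, 47.35.
Standard weights: 0.71, 0.04, 0.17, 0.08.
Standardized rate: 0.7100×53.38 + 0.0400×17.65 + 0.1700×19.23 + 0.0800×47.35 = 45.6648 per 100,000.

45.7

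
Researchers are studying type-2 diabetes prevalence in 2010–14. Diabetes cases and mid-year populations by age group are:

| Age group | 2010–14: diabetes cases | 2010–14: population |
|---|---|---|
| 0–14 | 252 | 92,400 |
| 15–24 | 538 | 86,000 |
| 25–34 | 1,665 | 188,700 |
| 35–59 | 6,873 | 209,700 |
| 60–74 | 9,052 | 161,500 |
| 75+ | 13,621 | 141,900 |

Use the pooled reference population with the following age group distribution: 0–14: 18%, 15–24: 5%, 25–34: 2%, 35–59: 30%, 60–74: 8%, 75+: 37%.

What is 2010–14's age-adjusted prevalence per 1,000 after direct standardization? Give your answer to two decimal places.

Age-specific rates per 1,000 for 2010–14: 2.727, 6.256, 8.824, 32.775, 56.050, 95.990.
Standard weights: 0.18, 0.05, 0.02, 0.30, 0.08, 0.37.
Standardized rate: 0.1800×2.727 + 0.0500×6.256 + 0.0200×8.824 + 0.3000×32.775 + 0.0800×56.050 + 0.3700×95.990 = 50.8131 per 1,000.

50.81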